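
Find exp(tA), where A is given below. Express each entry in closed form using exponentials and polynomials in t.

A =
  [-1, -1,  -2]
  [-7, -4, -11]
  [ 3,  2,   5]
e^{tA} =
  [t^2 - t + 1, t^2/2 - t, 3*t^2/2 - 2*t]
  [t^2 - 7*t, t^2/2 - 4*t + 1, 3*t^2/2 - 11*t]
  [-t^2 + 3*t, -t^2/2 + 2*t, -3*t^2/2 + 5*t + 1]

Strategy: write A = P · J · P⁻¹ where J is a Jordan canonical form, so e^{tA} = P · e^{tJ} · P⁻¹, and e^{tJ} can be computed block-by-block.

A has Jordan form
J =
  [0, 1, 0]
  [0, 0, 1]
  [0, 0, 0]
(up to reordering of blocks).

Per-block formulas:
  For a 3×3 Jordan block J_3(0): exp(t · J_3(0)) = e^(0t)·(I + t·N + (t^2/2)·N^2), where N is the 3×3 nilpotent shift.

After assembling e^{tJ} and conjugating by P, we get:

e^{tA} =
  [t^2 - t + 1, t^2/2 - t, 3*t^2/2 - 2*t]
  [t^2 - 7*t, t^2/2 - 4*t + 1, 3*t^2/2 - 11*t]
  [-t^2 + 3*t, -t^2/2 + 2*t, -3*t^2/2 + 5*t + 1]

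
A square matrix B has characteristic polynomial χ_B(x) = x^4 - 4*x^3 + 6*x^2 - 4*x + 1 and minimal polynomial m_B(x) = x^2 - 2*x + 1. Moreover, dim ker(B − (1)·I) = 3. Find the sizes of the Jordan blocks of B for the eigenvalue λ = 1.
Block sizes for λ = 1: [2, 1, 1]

Step 1 — from the characteristic polynomial, algebraic multiplicity of λ = 1 is 4. From dim ker(B − (1)·I) = 3, there are exactly 3 Jordan blocks for λ = 1.
Step 2 — from the minimal polynomial, the factor (x − 1)^2 tells us the largest block for λ = 1 has size 2.
Step 3 — with total size 4, 3 blocks, and largest block 2, the block sizes (in nonincreasing order) are [2, 1, 1].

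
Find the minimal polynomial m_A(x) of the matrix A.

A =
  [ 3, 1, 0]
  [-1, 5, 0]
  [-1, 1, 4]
x^2 - 8*x + 16

The characteristic polynomial is χ_A(x) = (x - 4)^3, so the eigenvalues are known. The minimal polynomial is
  m_A(x) = Π_λ (x − λ)^{k_λ}
where k_λ is the size of the *largest* Jordan block for λ (equivalently, the smallest k with (A − λI)^k v = 0 for every generalised eigenvector v of λ).

  λ = 4: largest Jordan block has size 2, contributing (x − 4)^2

So m_A(x) = (x - 4)^2 = x^2 - 8*x + 16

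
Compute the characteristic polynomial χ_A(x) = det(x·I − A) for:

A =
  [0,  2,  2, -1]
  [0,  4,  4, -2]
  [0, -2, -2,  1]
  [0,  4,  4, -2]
x^4

Expanding det(x·I − A) (e.g. by cofactor expansion or by noting that A is similar to its Jordan form J, which has the same characteristic polynomial as A) gives
  χ_A(x) = x^4
which factors as x^4. The eigenvalues (with algebraic multiplicities) are λ = 0 with multiplicity 4.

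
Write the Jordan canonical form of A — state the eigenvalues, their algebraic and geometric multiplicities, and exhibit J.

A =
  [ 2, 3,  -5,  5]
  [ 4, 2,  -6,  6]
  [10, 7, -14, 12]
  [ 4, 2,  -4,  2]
J_3(-2) ⊕ J_1(-2)

The characteristic polynomial is
  det(x·I − A) = x^4 + 8*x^3 + 24*x^2 + 32*x + 16 = (x + 2)^4

Eigenvalues and multiplicities (the geometric multiplicity of λ is n − rank(A − λI), which equals the number of Jordan blocks for λ):
  λ = -2: algebraic multiplicity = 4, geometric multiplicity = 2

Determining the block sizes for each eigenvalue:
  λ = -2: with am = 4 and gm = 2, the partition is not yet determined (e.g. several partitions of 4 into 2 parts exist). Let N = A − (-2)·I. Computing rank(N^1) = 2, rank(N^2) = 1, rank(N^3) = 0; the number of blocks of size ≥ j is rank(N^{j−1}) − rank(N^j), giving [2, 1, 1]. So we have 1 block(s) of size 3, 1 block(s) of size 1 → block sizes [3, 1]

Assembling the blocks gives a Jordan form
J =
  [-2,  1,  0,  0]
  [ 0, -2,  1,  0]
  [ 0,  0, -2,  0]
  [ 0,  0,  0, -2]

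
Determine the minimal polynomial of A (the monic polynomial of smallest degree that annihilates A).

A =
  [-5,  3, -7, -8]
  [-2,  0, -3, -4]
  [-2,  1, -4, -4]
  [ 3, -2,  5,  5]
x^2 + 2*x + 1

The characteristic polynomial is χ_A(x) = (x + 1)^4, so the eigenvalues are known. The minimal polynomial is
  m_A(x) = Π_λ (x − λ)^{k_λ}
where k_λ is the size of the *largest* Jordan block for λ (equivalently, the smallest k with (A − λI)^k v = 0 for every generalised eigenvector v of λ).

  λ = -1: largest Jordan block has size 2, contributing (x + 1)^2

So m_A(x) = (x + 1)^2 = x^2 + 2*x + 1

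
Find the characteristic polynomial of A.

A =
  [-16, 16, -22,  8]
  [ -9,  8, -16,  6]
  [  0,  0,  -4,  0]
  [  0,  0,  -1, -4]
x^4 + 16*x^3 + 96*x^2 + 256*x + 256

Expanding det(x·I − A) (e.g. by cofactor expansion or by noting that A is similar to its Jordan form J, which has the same characteristic polynomial as A) gives
  χ_A(x) = x^4 + 16*x^3 + 96*x^2 + 256*x + 256
which factors as (x + 4)^4. The eigenvalues (with algebraic multiplicities) are λ = -4 with multiplicity 4.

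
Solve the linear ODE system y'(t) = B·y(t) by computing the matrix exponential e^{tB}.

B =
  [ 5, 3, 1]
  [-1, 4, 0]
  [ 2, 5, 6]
e^{tB} =
  [-t^2*exp(5*t)/2 + exp(5*t), t^2*exp(5*t) + 3*t*exp(5*t), t^2*exp(5*t)/2 + t*exp(5*t)]
  [t^2*exp(5*t)/2 - t*exp(5*t), -t^2*exp(5*t) - t*exp(5*t) + exp(5*t), -t^2*exp(5*t)/2]
  [-3*t^2*exp(5*t)/2 + 2*t*exp(5*t), 3*t^2*exp(5*t) + 5*t*exp(5*t), 3*t^2*exp(5*t)/2 + t*exp(5*t) + exp(5*t)]

Strategy: write B = P · J · P⁻¹ where J is a Jordan canonical form, so e^{tB} = P · e^{tJ} · P⁻¹, and e^{tJ} can be computed block-by-block.

B has Jordan form
J =
  [5, 1, 0]
  [0, 5, 1]
  [0, 0, 5]
(up to reordering of blocks).

Per-block formulas:
  For a 3×3 Jordan block J_3(5): exp(t · J_3(5)) = e^(5t)·(I + t·N + (t^2/2)·N^2), where N is the 3×3 nilpotent shift.

After assembling e^{tJ} and conjugating by P, we get:

e^{tB} =
  [-t^2*exp(5*t)/2 + exp(5*t), t^2*exp(5*t) + 3*t*exp(5*t), t^2*exp(5*t)/2 + t*exp(5*t)]
  [t^2*exp(5*t)/2 - t*exp(5*t), -t^2*exp(5*t) - t*exp(5*t) + exp(5*t), -t^2*exp(5*t)/2]
  [-3*t^2*exp(5*t)/2 + 2*t*exp(5*t), 3*t^2*exp(5*t) + 5*t*exp(5*t), 3*t^2*exp(5*t)/2 + t*exp(5*t) + exp(5*t)]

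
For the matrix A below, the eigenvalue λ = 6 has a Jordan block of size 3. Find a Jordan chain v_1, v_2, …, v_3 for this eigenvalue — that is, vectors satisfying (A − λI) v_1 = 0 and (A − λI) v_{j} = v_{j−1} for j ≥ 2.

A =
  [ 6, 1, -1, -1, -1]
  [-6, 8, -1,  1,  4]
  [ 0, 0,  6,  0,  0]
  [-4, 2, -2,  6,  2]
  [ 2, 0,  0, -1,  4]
A Jordan chain for λ = 6 of length 3:
v_1 = (-4, -8, 0, -8, 0)ᵀ
v_2 = (0, -6, 0, -4, 2)ᵀ
v_3 = (1, 0, 0, 0, 0)ᵀ

Let N = A − (6)·I. We want v_3 with N^3 v_3 = 0 but N^2 v_3 ≠ 0; then v_{j-1} := N · v_j for j = 3, …, 2.

Pick v_3 = (1, 0, 0, 0, 0)ᵀ.
Then v_2 = N · v_3 = (0, -6, 0, -4, 2)ᵀ.
Then v_1 = N · v_2 = (-4, -8, 0, -8, 0)ᵀ.

Sanity check: (A − (6)·I) v_1 = (0, 0, 0, 0, 0)ᵀ = 0. ✓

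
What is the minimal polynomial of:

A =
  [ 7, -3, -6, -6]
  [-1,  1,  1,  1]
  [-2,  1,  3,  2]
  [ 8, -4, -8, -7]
x^3 - 3*x^2 + 3*x - 1

The characteristic polynomial is χ_A(x) = (x - 1)^4, so the eigenvalues are known. The minimal polynomial is
  m_A(x) = Π_λ (x − λ)^{k_λ}
where k_λ is the size of the *largest* Jordan block for λ (equivalently, the smallest k with (A − λI)^k v = 0 for every generalised eigenvector v of λ).

  λ = 1: largest Jordan block has size 3, contributing (x − 1)^3

So m_A(x) = (x - 1)^3 = x^3 - 3*x^2 + 3*x - 1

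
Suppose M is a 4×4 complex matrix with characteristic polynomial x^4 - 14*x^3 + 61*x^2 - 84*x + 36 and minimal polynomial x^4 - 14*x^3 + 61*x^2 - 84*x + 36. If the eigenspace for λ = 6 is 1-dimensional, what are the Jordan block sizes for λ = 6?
Block sizes for λ = 6: [2]

Step 1 — from the characteristic polynomial, algebraic multiplicity of λ = 6 is 2. From dim ker(M − (6)·I) = 1, there are exactly 1 Jordan blocks for λ = 6.
Step 2 — from the minimal polynomial, the factor (x − 6)^2 tells us the largest block for λ = 6 has size 2.
Step 3 — with total size 2, 1 blocks, and largest block 2, the block sizes (in nonincreasing order) are [2].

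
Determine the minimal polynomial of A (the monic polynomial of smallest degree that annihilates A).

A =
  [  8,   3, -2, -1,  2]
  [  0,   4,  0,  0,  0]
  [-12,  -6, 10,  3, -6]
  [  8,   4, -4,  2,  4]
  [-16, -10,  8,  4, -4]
x^2 - 8*x + 16

The characteristic polynomial is χ_A(x) = (x - 4)^5, so the eigenvalues are known. The minimal polynomial is
  m_A(x) = Π_λ (x − λ)^{k_λ}
where k_λ is the size of the *largest* Jordan block for λ (equivalently, the smallest k with (A − λI)^k v = 0 for every generalised eigenvector v of λ).

  λ = 4: largest Jordan block has size 2, contributing (x − 4)^2

So m_A(x) = (x - 4)^2 = x^2 - 8*x + 16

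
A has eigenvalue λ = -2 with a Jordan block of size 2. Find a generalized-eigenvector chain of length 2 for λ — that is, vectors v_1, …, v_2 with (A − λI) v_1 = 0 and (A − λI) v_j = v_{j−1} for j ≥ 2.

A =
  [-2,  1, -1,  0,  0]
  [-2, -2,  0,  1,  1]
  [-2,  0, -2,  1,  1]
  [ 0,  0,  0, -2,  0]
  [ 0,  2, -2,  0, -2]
A Jordan chain for λ = -2 of length 2:
v_1 = (0, -2, -2, 0, 0)ᵀ
v_2 = (1, 0, 0, 0, 0)ᵀ

Let N = A − (-2)·I. We want v_2 with N^2 v_2 = 0 but N^1 v_2 ≠ 0; then v_{j-1} := N · v_j for j = 2, …, 2.

Pick v_2 = (1, 0, 0, 0, 0)ᵀ.
Then v_1 = N · v_2 = (0, -2, -2, 0, 0)ᵀ.

Sanity check: (A − (-2)·I) v_1 = (0, 0, 0, 0, 0)ᵀ = 0. ✓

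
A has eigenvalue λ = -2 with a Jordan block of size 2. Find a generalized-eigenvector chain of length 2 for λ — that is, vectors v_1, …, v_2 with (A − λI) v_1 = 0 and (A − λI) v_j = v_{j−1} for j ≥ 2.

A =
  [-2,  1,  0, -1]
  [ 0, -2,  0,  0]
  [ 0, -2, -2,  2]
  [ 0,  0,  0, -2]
A Jordan chain for λ = -2 of length 2:
v_1 = (1, 0, -2, 0)ᵀ
v_2 = (0, 1, 0, 0)ᵀ

Let N = A − (-2)·I. We want v_2 with N^2 v_2 = 0 but N^1 v_2 ≠ 0; then v_{j-1} := N · v_j for j = 2, …, 2.

Pick v_2 = (0, 1, 0, 0)ᵀ.
Then v_1 = N · v_2 = (1, 0, -2, 0)ᵀ.

Sanity check: (A − (-2)·I) v_1 = (0, 0, 0, 0)ᵀ = 0. ✓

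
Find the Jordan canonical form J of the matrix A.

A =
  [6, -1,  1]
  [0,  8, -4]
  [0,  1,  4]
J_3(6)

The characteristic polynomial is
  det(x·I − A) = x^3 - 18*x^2 + 108*x - 216 = (x - 6)^3

Eigenvalues and multiplicities (the geometric multiplicity of λ is n − rank(A − λI), which equals the number of Jordan blocks for λ):
  λ = 6: algebraic multiplicity = 3, geometric multiplicity = 1

Determining the block sizes for each eigenvalue:
  λ = 6: one block (gm = 1), so the single block has size am = 3 → block sizes [3]

Assembling the blocks gives a Jordan form
J =
  [6, 1, 0]
  [0, 6, 1]
  [0, 0, 6]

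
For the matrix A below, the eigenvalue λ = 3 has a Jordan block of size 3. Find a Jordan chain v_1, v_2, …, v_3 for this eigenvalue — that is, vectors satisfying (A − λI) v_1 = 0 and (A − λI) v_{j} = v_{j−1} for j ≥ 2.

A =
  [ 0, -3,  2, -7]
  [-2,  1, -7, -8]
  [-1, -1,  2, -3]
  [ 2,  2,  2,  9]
A Jordan chain for λ = 3 of length 3:
v_1 = (-1, 1, 0, 0)ᵀ
v_2 = (-3, -2, -1, 2)ᵀ
v_3 = (1, 0, 0, 0)ᵀ

Let N = A − (3)·I. We want v_3 with N^3 v_3 = 0 but N^2 v_3 ≠ 0; then v_{j-1} := N · v_j for j = 3, …, 2.

Pick v_3 = (1, 0, 0, 0)ᵀ.
Then v_2 = N · v_3 = (-3, -2, -1, 2)ᵀ.
Then v_1 = N · v_2 = (-1, 1, 0, 0)ᵀ.

Sanity check: (A − (3)·I) v_1 = (0, 0, 0, 0)ᵀ = 0. ✓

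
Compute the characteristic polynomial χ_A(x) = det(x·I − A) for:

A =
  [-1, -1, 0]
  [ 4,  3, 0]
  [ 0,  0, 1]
x^3 - 3*x^2 + 3*x - 1

Expanding det(x·I − A) (e.g. by cofactor expansion or by noting that A is similar to its Jordan form J, which has the same characteristic polynomial as A) gives
  χ_A(x) = x^3 - 3*x^2 + 3*x - 1
which factors as (x - 1)^3. The eigenvalues (with algebraic multiplicities) are λ = 1 with multiplicity 3.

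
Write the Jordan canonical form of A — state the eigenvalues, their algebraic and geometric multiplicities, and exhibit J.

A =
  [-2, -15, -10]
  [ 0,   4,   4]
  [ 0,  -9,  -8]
J_2(-2) ⊕ J_1(-2)

The characteristic polynomial is
  det(x·I − A) = x^3 + 6*x^2 + 12*x + 8 = (x + 2)^3

Eigenvalues and multiplicities (the geometric multiplicity of λ is n − rank(A − λI), which equals the number of Jordan blocks for λ):
  λ = -2: algebraic multiplicity = 3, geometric multiplicity = 2

Determining the block sizes for each eigenvalue:
  λ = -2: 2 blocks summing to 3 forces exactly one block of size 2 and the rest size 1 → block sizes [2, 1]

Assembling the blocks gives a Jordan form
J =
  [-2,  1,  0]
  [ 0, -2,  0]
  [ 0,  0, -2]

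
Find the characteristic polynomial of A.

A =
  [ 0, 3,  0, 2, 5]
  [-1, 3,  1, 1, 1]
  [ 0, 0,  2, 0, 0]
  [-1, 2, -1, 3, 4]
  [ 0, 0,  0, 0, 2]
x^5 - 10*x^4 + 40*x^3 - 80*x^2 + 80*x - 32

Expanding det(x·I − A) (e.g. by cofactor expansion or by noting that A is similar to its Jordan form J, which has the same characteristic polynomial as A) gives
  χ_A(x) = x^5 - 10*x^4 + 40*x^3 - 80*x^2 + 80*x - 32
which factors as (x - 2)^5. The eigenvalues (with algebraic multiplicities) are λ = 2 with multiplicity 5.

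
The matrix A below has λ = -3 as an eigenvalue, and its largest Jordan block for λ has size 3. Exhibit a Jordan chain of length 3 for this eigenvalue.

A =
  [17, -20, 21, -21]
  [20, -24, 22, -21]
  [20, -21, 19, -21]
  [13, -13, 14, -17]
A Jordan chain for λ = -3 of length 3:
v_1 = (-1, -1, -1, -1)ᵀ
v_2 = (0, -1, -1, 0)ᵀ
v_3 = (1, 1, 0, 0)ᵀ

Let N = A − (-3)·I. We want v_3 with N^3 v_3 = 0 but N^2 v_3 ≠ 0; then v_{j-1} := N · v_j for j = 3, …, 2.

Pick v_3 = (1, 1, 0, 0)ᵀ.
Then v_2 = N · v_3 = (0, -1, -1, 0)ᵀ.
Then v_1 = N · v_2 = (-1, -1, -1, -1)ᵀ.

Sanity check: (A − (-3)·I) v_1 = (0, 0, 0, 0)ᵀ = 0. ✓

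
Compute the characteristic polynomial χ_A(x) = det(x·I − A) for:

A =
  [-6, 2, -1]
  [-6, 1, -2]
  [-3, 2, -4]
x^3 + 9*x^2 + 27*x + 27

Expanding det(x·I − A) (e.g. by cofactor expansion or by noting that A is similar to its Jordan form J, which has the same characteristic polynomial as A) gives
  χ_A(x) = x^3 + 9*x^2 + 27*x + 27
which factors as (x + 3)^3. The eigenvalues (with algebraic multiplicities) are λ = -3 with multiplicity 3.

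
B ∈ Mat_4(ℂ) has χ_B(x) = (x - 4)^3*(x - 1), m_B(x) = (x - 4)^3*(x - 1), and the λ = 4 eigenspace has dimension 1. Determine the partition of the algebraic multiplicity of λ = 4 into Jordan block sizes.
Block sizes for λ = 4: [3]

Step 1 — from the characteristic polynomial, algebraic multiplicity of λ = 4 is 3. From dim ker(B − (4)·I) = 1, there are exactly 1 Jordan blocks for λ = 4.
Step 2 — from the minimal polynomial, the factor (x − 4)^3 tells us the largest block for λ = 4 has size 3.
Step 3 — with total size 3, 1 blocks, and largest block 3, the block sizes (in nonincreasing order) are [3].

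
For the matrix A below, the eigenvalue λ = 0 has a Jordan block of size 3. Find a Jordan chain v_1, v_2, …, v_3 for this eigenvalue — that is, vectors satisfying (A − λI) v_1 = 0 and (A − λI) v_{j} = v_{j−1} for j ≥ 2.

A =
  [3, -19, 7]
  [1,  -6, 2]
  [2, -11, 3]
A Jordan chain for λ = 0 of length 3:
v_1 = (4, 1, 1)ᵀ
v_2 = (3, 1, 2)ᵀ
v_3 = (1, 0, 0)ᵀ

Let N = A − (0)·I. We want v_3 with N^3 v_3 = 0 but N^2 v_3 ≠ 0; then v_{j-1} := N · v_j for j = 3, …, 2.

Pick v_3 = (1, 0, 0)ᵀ.
Then v_2 = N · v_3 = (3, 1, 2)ᵀ.
Then v_1 = N · v_2 = (4, 1, 1)ᵀ.

Sanity check: (A − (0)·I) v_1 = (0, 0, 0)ᵀ = 0. ✓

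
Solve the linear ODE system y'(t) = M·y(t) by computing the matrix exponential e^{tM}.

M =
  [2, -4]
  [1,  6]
e^{tM} =
  [-2*t*exp(4*t) + exp(4*t), -4*t*exp(4*t)]
  [t*exp(4*t), 2*t*exp(4*t) + exp(4*t)]

Strategy: write M = P · J · P⁻¹ where J is a Jordan canonical form, so e^{tM} = P · e^{tJ} · P⁻¹, and e^{tJ} can be computed block-by-block.

M has Jordan form
J =
  [4, 1]
  [0, 4]
(up to reordering of blocks).

Per-block formulas:
  For a 2×2 Jordan block J_2(4): exp(t · J_2(4)) = e^(4t)·(I + t·N), where N is the 2×2 nilpotent shift.

After assembling e^{tJ} and conjugating by P, we get:

e^{tM} =
  [-2*t*exp(4*t) + exp(4*t), -4*t*exp(4*t)]
  [t*exp(4*t), 2*t*exp(4*t) + exp(4*t)]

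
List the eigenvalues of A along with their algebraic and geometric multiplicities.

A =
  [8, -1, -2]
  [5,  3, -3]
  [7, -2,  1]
λ = 4: alg = 3, geom = 1

Step 1 — factor the characteristic polynomial to read off the algebraic multiplicities:
  χ_A(x) = (x - 4)^3

Step 2 — compute geometric multiplicities via the rank-nullity identity g(λ) = n − rank(A − λI):
  rank(A − (4)·I) = 2, so dim ker(A − (4)·I) = n − 2 = 1

Summary:
  λ = 4: algebraic multiplicity = 3, geometric multiplicity = 1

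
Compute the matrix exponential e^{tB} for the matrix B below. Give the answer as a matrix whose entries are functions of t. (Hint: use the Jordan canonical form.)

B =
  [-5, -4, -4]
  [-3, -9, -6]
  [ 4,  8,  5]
e^{tB} =
  [-2*t*exp(-3*t) + exp(-3*t), -4*t*exp(-3*t), -4*t*exp(-3*t)]
  [-3*t*exp(-3*t), -6*t*exp(-3*t) + exp(-3*t), -6*t*exp(-3*t)]
  [4*t*exp(-3*t), 8*t*exp(-3*t), 8*t*exp(-3*t) + exp(-3*t)]

Strategy: write B = P · J · P⁻¹ where J is a Jordan canonical form, so e^{tB} = P · e^{tJ} · P⁻¹, and e^{tJ} can be computed block-by-block.

B has Jordan form
J =
  [-3,  1,  0]
  [ 0, -3,  0]
  [ 0,  0, -3]
(up to reordering of blocks).

Per-block formulas:
  For a 2×2 Jordan block J_2(-3): exp(t · J_2(-3)) = e^(-3t)·(I + t·N), where N is the 2×2 nilpotent shift.
  For a 1×1 block at λ = -3: exp(t · [-3]) = [e^(-3t)].

After assembling e^{tJ} and conjugating by P, we get:

e^{tB} =
  [-2*t*exp(-3*t) + exp(-3*t), -4*t*exp(-3*t), -4*t*exp(-3*t)]
  [-3*t*exp(-3*t), -6*t*exp(-3*t) + exp(-3*t), -6*t*exp(-3*t)]
  [4*t*exp(-3*t), 8*t*exp(-3*t), 8*t*exp(-3*t) + exp(-3*t)]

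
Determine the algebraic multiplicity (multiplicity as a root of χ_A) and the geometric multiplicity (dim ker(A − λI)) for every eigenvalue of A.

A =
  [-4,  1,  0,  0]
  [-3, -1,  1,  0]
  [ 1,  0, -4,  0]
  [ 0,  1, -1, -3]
λ = -3: alg = 4, geom = 2

Step 1 — factor the characteristic polynomial to read off the algebraic multiplicities:
  χ_A(x) = (x + 3)^4

Step 2 — compute geometric multiplicities via the rank-nullity identity g(λ) = n − rank(A − λI):
  rank(A − (-3)·I) = 2, so dim ker(A − (-3)·I) = n − 2 = 2

Summary:
  λ = -3: algebraic multiplicity = 4, geometric multiplicity = 2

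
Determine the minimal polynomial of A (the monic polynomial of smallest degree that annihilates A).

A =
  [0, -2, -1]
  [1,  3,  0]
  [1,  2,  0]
x^3 - 3*x^2 + 3*x - 1

The characteristic polynomial is χ_A(x) = (x - 1)^3, so the eigenvalues are known. The minimal polynomial is
  m_A(x) = Π_λ (x − λ)^{k_λ}
where k_λ is the size of the *largest* Jordan block for λ (equivalently, the smallest k with (A − λI)^k v = 0 for every generalised eigenvector v of λ).

  λ = 1: largest Jordan block has size 3, contributing (x − 1)^3

So m_A(x) = (x - 1)^3 = x^3 - 3*x^2 + 3*x - 1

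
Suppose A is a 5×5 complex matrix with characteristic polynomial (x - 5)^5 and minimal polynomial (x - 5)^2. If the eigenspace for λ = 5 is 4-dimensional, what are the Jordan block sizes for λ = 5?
Block sizes for λ = 5: [2, 1, 1, 1]

Step 1 — from the characteristic polynomial, algebraic multiplicity of λ = 5 is 5. From dim ker(A − (5)·I) = 4, there are exactly 4 Jordan blocks for λ = 5.
Step 2 — from the minimal polynomial, the factor (x − 5)^2 tells us the largest block for λ = 5 has size 2.
Step 3 — with total size 5, 4 blocks, and largest block 2, the block sizes (in nonincreasing order) are [2, 1, 1, 1].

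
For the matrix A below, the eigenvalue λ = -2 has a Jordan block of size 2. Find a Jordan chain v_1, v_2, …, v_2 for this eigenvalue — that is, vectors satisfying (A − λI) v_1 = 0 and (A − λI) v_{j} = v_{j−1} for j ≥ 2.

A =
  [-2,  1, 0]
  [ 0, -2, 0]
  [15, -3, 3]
A Jordan chain for λ = -2 of length 2:
v_1 = (1, 0, -3)ᵀ
v_2 = (0, 1, 0)ᵀ

Let N = A − (-2)·I. We want v_2 with N^2 v_2 = 0 but N^1 v_2 ≠ 0; then v_{j-1} := N · v_j for j = 2, …, 2.

Pick v_2 = (0, 1, 0)ᵀ.
Then v_1 = N · v_2 = (1, 0, -3)ᵀ.

Sanity check: (A − (-2)·I) v_1 = (0, 0, 0)ᵀ = 0. ✓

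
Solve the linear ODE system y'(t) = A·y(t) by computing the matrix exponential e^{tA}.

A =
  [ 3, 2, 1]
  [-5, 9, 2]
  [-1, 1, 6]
e^{tA} =
  [-t^2*exp(6*t) - 3*t*exp(6*t) + exp(6*t), t^2*exp(6*t)/2 + 2*t*exp(6*t), t^2*exp(6*t)/2 + t*exp(6*t)]
  [-t^2*exp(6*t) - 5*t*exp(6*t), t^2*exp(6*t)/2 + 3*t*exp(6*t) + exp(6*t), t^2*exp(6*t)/2 + 2*t*exp(6*t)]
  [-t^2*exp(6*t) - t*exp(6*t), t^2*exp(6*t)/2 + t*exp(6*t), t^2*exp(6*t)/2 + exp(6*t)]

Strategy: write A = P · J · P⁻¹ where J is a Jordan canonical form, so e^{tA} = P · e^{tJ} · P⁻¹, and e^{tJ} can be computed block-by-block.

A has Jordan form
J =
  [6, 1, 0]
  [0, 6, 1]
  [0, 0, 6]
(up to reordering of blocks).

Per-block formulas:
  For a 3×3 Jordan block J_3(6): exp(t · J_3(6)) = e^(6t)·(I + t·N + (t^2/2)·N^2), where N is the 3×3 nilpotent shift.

After assembling e^{tJ} and conjugating by P, we get:

e^{tA} =
  [-t^2*exp(6*t) - 3*t*exp(6*t) + exp(6*t), t^2*exp(6*t)/2 + 2*t*exp(6*t), t^2*exp(6*t)/2 + t*exp(6*t)]
  [-t^2*exp(6*t) - 5*t*exp(6*t), t^2*exp(6*t)/2 + 3*t*exp(6*t) + exp(6*t), t^2*exp(6*t)/2 + 2*t*exp(6*t)]
  [-t^2*exp(6*t) - t*exp(6*t), t^2*exp(6*t)/2 + t*exp(6*t), t^2*exp(6*t)/2 + exp(6*t)]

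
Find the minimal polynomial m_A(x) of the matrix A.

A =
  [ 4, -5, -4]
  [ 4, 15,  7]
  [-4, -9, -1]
x^3 - 18*x^2 + 108*x - 216

The characteristic polynomial is χ_A(x) = (x - 6)^3, so the eigenvalues are known. The minimal polynomial is
  m_A(x) = Π_λ (x − λ)^{k_λ}
where k_λ is the size of the *largest* Jordan block for λ (equivalently, the smallest k with (A − λI)^k v = 0 for every generalised eigenvector v of λ).

  λ = 6: largest Jordan block has size 3, contributing (x − 6)^3

So m_A(x) = (x - 6)^3 = x^3 - 18*x^2 + 108*x - 216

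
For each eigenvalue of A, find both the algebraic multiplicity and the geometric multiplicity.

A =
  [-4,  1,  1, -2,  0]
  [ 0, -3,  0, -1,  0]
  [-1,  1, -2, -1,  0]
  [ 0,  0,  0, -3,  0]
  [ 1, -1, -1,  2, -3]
λ = -3: alg = 5, geom = 3

Step 1 — factor the characteristic polynomial to read off the algebraic multiplicities:
  χ_A(x) = (x + 3)^5

Step 2 — compute geometric multiplicities via the rank-nullity identity g(λ) = n − rank(A − λI):
  rank(A − (-3)·I) = 2, so dim ker(A − (-3)·I) = n − 2 = 3

Summary:
  λ = -3: algebraic multiplicity = 5, geometric multiplicity = 3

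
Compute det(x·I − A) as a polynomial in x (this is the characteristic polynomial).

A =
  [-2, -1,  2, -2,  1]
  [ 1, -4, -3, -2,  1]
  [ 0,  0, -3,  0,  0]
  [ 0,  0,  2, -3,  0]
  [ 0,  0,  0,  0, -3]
x^5 + 15*x^4 + 90*x^3 + 270*x^2 + 405*x + 243

Expanding det(x·I − A) (e.g. by cofactor expansion or by noting that A is similar to its Jordan form J, which has the same characteristic polynomial as A) gives
  χ_A(x) = x^5 + 15*x^4 + 90*x^3 + 270*x^2 + 405*x + 243
which factors as (x + 3)^5. The eigenvalues (with algebraic multiplicities) are λ = -3 with multiplicity 5.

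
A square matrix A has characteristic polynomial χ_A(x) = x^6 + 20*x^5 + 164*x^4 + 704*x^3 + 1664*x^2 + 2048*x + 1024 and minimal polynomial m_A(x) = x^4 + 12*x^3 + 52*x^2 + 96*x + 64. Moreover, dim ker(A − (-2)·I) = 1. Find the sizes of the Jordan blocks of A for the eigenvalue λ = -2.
Block sizes for λ = -2: [2]

Step 1 — from the characteristic polynomial, algebraic multiplicity of λ = -2 is 2. From dim ker(A − (-2)·I) = 1, there are exactly 1 Jordan blocks for λ = -2.
Step 2 — from the minimal polynomial, the factor (x + 2)^2 tells us the largest block for λ = -2 has size 2.
Step 3 — with total size 2, 1 blocks, and largest block 2, the block sizes (in nonincreasing order) are [2].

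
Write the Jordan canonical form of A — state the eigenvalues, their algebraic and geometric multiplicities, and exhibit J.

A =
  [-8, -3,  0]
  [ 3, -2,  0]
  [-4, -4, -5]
J_2(-5) ⊕ J_1(-5)

The characteristic polynomial is
  det(x·I − A) = x^3 + 15*x^2 + 75*x + 125 = (x + 5)^3

Eigenvalues and multiplicities (the geometric multiplicity of λ is n − rank(A − λI), which equals the number of Jordan blocks for λ):
  λ = -5: algebraic multiplicity = 3, geometric multiplicity = 2

Determining the block sizes for each eigenvalue:
  λ = -5: 2 blocks summing to 3 forces exactly one block of size 2 and the rest size 1 → block sizes [2, 1]

Assembling the blocks gives a Jordan form
J =
  [-5,  1,  0]
  [ 0, -5,  0]
  [ 0,  0, -5]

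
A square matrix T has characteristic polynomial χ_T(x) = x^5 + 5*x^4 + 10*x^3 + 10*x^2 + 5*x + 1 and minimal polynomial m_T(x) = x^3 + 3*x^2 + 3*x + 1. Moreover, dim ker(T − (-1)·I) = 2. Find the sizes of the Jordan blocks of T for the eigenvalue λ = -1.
Block sizes for λ = -1: [3, 2]

Step 1 — from the characteristic polynomial, algebraic multiplicity of λ = -1 is 5. From dim ker(T − (-1)·I) = 2, there are exactly 2 Jordan blocks for λ = -1.
Step 2 — from the minimal polynomial, the factor (x + 1)^3 tells us the largest block for λ = -1 has size 3.
Step 3 — with total size 5, 2 blocks, and largest block 3, the block sizes (in nonincreasing order) are [3, 2].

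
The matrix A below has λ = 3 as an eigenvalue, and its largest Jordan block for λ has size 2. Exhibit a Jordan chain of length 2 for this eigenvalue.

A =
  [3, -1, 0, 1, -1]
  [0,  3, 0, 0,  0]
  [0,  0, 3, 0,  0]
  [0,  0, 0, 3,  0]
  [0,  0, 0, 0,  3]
A Jordan chain for λ = 3 of length 2:
v_1 = (-1, 0, 0, 0, 0)ᵀ
v_2 = (0, 1, 0, 0, 0)ᵀ

Let N = A − (3)·I. We want v_2 with N^2 v_2 = 0 but N^1 v_2 ≠ 0; then v_{j-1} := N · v_j for j = 2, …, 2.

Pick v_2 = (0, 1, 0, 0, 0)ᵀ.
Then v_1 = N · v_2 = (-1, 0, 0, 0, 0)ᵀ.

Sanity check: (A − (3)·I) v_1 = (0, 0, 0, 0, 0)ᵀ = 0. ✓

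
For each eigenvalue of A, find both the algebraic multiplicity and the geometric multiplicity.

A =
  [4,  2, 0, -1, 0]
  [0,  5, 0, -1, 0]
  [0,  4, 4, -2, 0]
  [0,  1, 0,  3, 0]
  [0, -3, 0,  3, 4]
λ = 4: alg = 5, geom = 3

Step 1 — factor the characteristic polynomial to read off the algebraic multiplicities:
  χ_A(x) = (x - 4)^5

Step 2 — compute geometric multiplicities via the rank-nullity identity g(λ) = n − rank(A − λI):
  rank(A − (4)·I) = 2, so dim ker(A − (4)·I) = n − 2 = 3

Summary:
  λ = 4: algebraic multiplicity = 5, geometric multiplicity = 3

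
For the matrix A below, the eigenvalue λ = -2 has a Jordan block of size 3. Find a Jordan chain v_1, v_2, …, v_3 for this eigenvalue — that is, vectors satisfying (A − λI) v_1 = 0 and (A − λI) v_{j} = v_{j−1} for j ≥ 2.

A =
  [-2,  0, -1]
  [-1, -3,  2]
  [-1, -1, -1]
A Jordan chain for λ = -2 of length 3:
v_1 = (1, -1, 0)ᵀ
v_2 = (0, -1, -1)ᵀ
v_3 = (1, 0, 0)ᵀ

Let N = A − (-2)·I. We want v_3 with N^3 v_3 = 0 but N^2 v_3 ≠ 0; then v_{j-1} := N · v_j for j = 3, …, 2.

Pick v_3 = (1, 0, 0)ᵀ.
Then v_2 = N · v_3 = (0, -1, -1)ᵀ.
Then v_1 = N · v_2 = (1, -1, 0)ᵀ.

Sanity check: (A − (-2)·I) v_1 = (0, 0, 0)ᵀ = 0. ✓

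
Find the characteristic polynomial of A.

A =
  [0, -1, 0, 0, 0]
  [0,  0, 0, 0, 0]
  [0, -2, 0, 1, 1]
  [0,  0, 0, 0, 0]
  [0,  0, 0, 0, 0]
x^5

Expanding det(x·I − A) (e.g. by cofactor expansion or by noting that A is similar to its Jordan form J, which has the same characteristic polynomial as A) gives
  χ_A(x) = x^5
which factors as x^5. The eigenvalues (with algebraic multiplicities) are λ = 0 with multiplicity 5.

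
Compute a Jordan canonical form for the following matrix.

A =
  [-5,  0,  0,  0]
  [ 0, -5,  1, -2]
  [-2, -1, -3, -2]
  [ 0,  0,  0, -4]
J_1(-5) ⊕ J_2(-4) ⊕ J_1(-4)

The characteristic polynomial is
  det(x·I − A) = x^4 + 17*x^3 + 108*x^2 + 304*x + 320 = (x + 4)^3*(x + 5)

Eigenvalues and multiplicities (the geometric multiplicity of λ is n − rank(A − λI), which equals the number of Jordan blocks for λ):
  λ = -5: algebraic multiplicity = 1, geometric multiplicity = 1
  λ = -4: algebraic multiplicity = 3, geometric multiplicity = 2

Determining the block sizes for each eigenvalue:
  λ = -5: one block (gm = 1), so the single block has size am = 1 → block sizes [1]
  λ = -4: 2 blocks summing to 3 forces exactly one block of size 2 and the rest size 1 → block sizes [2, 1]

Assembling the blocks gives a Jordan form
J =
  [-5,  0,  0,  0]
  [ 0, -4,  1,  0]
  [ 0,  0, -4,  0]
  [ 0,  0,  0, -4]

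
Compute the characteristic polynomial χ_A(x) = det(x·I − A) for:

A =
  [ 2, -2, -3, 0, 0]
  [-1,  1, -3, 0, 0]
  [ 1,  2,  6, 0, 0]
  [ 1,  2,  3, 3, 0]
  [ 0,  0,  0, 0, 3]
x^5 - 15*x^4 + 90*x^3 - 270*x^2 + 405*x - 243

Expanding det(x·I − A) (e.g. by cofactor expansion or by noting that A is similar to its Jordan form J, which has the same characteristic polynomial as A) gives
  χ_A(x) = x^5 - 15*x^4 + 90*x^3 - 270*x^2 + 405*x - 243
which factors as (x - 3)^5. The eigenvalues (with algebraic multiplicities) are λ = 3 with multiplicity 5.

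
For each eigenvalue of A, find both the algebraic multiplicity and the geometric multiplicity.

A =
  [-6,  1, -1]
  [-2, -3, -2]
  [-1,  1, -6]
λ = -5: alg = 3, geom = 2

Step 1 — factor the characteristic polynomial to read off the algebraic multiplicities:
  χ_A(x) = (x + 5)^3

Step 2 — compute geometric multiplicities via the rank-nullity identity g(λ) = n − rank(A − λI):
  rank(A − (-5)·I) = 1, so dim ker(A − (-5)·I) = n − 1 = 2

Summary:
  λ = -5: algebraic multiplicity = 3, geometric multiplicity = 2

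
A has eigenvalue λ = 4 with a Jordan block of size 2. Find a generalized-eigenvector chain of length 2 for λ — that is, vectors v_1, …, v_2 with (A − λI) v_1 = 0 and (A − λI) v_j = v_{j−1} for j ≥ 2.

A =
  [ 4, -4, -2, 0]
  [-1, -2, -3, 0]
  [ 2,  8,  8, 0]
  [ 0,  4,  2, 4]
A Jordan chain for λ = 4 of length 2:
v_1 = (0, -1, 2, 0)ᵀ
v_2 = (1, 0, 0, 0)ᵀ

Let N = A − (4)·I. We want v_2 with N^2 v_2 = 0 but N^1 v_2 ≠ 0; then v_{j-1} := N · v_j for j = 2, …, 2.

Pick v_2 = (1, 0, 0, 0)ᵀ.
Then v_1 = N · v_2 = (0, -1, 2, 0)ᵀ.

Sanity check: (A − (4)·I) v_1 = (0, 0, 0, 0)ᵀ = 0. ✓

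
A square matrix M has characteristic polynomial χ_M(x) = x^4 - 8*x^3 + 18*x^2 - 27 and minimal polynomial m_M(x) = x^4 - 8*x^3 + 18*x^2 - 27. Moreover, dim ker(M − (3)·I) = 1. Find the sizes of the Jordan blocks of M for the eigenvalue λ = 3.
Block sizes for λ = 3: [3]

Step 1 — from the characteristic polynomial, algebraic multiplicity of λ = 3 is 3. From dim ker(M − (3)·I) = 1, there are exactly 1 Jordan blocks for λ = 3.
Step 2 — from the minimal polynomial, the factor (x − 3)^3 tells us the largest block for λ = 3 has size 3.
Step 3 — with total size 3, 1 blocks, and largest block 3, the block sizes (in nonincreasing order) are [3].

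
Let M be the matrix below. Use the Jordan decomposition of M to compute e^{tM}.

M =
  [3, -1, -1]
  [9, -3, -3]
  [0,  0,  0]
e^{tM} =
  [3*t + 1, -t, -t]
  [9*t, 1 - 3*t, -3*t]
  [0, 0, 1]

Strategy: write M = P · J · P⁻¹ where J is a Jordan canonical form, so e^{tM} = P · e^{tJ} · P⁻¹, and e^{tJ} can be computed block-by-block.

M has Jordan form
J =
  [0, 1, 0]
  [0, 0, 0]
  [0, 0, 0]
(up to reordering of blocks).

Per-block formulas:
  For a 1×1 block at λ = 0: exp(t · [0]) = [e^(0t)].
  For a 2×2 Jordan block J_2(0): exp(t · J_2(0)) = e^(0t)·(I + t·N), where N is the 2×2 nilpotent shift.

After assembling e^{tJ} and conjugating by P, we get:

e^{tM} =
  [3*t + 1, -t, -t]
  [9*t, 1 - 3*t, -3*t]
  [0, 0, 1]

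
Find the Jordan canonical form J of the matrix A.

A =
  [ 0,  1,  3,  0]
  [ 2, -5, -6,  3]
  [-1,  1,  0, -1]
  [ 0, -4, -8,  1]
J_2(-1) ⊕ J_2(-1)

The characteristic polynomial is
  det(x·I − A) = x^4 + 4*x^3 + 6*x^2 + 4*x + 1 = (x + 1)^4

Eigenvalues and multiplicities (the geometric multiplicity of λ is n − rank(A − λI), which equals the number of Jordan blocks for λ):
  λ = -1: algebraic multiplicity = 4, geometric multiplicity = 2

Determining the block sizes for each eigenvalue:
  λ = -1: with am = 4 and gm = 2, the partition is not yet determined (e.g. several partitions of 4 into 2 parts exist). Let N = A − (-1)·I. Computing rank(N^1) = 2, rank(N^2) = 0; the number of blocks of size ≥ j is rank(N^{j−1}) − rank(N^j), giving [2, 2]. So we have 2 block(s) of size 2 → block sizes [2, 2]

Assembling the blocks gives a Jordan form
J =
  [-1,  1,  0,  0]
  [ 0, -1,  0,  0]
  [ 0,  0, -1,  1]
  [ 0,  0,  0, -1]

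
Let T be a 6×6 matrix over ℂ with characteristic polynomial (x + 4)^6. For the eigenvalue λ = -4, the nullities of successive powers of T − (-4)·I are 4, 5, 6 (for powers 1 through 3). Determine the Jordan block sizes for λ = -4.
Block sizes for λ = -4: [3, 1, 1, 1]

From the dimensions of kernels of powers, the number of Jordan blocks of size at least j is d_j − d_{j−1} where d_j = dim ker(N^j) (with d_0 = 0). Computing the differences gives [4, 1, 1].
The number of blocks of size exactly k is (#blocks of size ≥ k) − (#blocks of size ≥ k + 1), so the partition is: 3 block(s) of size 1, 1 block(s) of size 3.
In nonincreasing order the block sizes are [3, 1, 1, 1].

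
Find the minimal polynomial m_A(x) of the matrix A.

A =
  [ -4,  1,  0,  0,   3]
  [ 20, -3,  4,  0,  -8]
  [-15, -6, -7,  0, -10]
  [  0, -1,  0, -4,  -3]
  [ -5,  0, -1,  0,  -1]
x^4 + 15*x^3 + 84*x^2 + 208*x + 192

The characteristic polynomial is χ_A(x) = (x + 3)*(x + 4)^4, so the eigenvalues are known. The minimal polynomial is
  m_A(x) = Π_λ (x − λ)^{k_λ}
where k_λ is the size of the *largest* Jordan block for λ (equivalently, the smallest k with (A − λI)^k v = 0 for every generalised eigenvector v of λ).

  λ = -4: largest Jordan block has size 3, contributing (x + 4)^3
  λ = -3: largest Jordan block has size 1, contributing (x + 3)

So m_A(x) = (x + 3)*(x + 4)^3 = x^4 + 15*x^3 + 84*x^2 + 208*x + 192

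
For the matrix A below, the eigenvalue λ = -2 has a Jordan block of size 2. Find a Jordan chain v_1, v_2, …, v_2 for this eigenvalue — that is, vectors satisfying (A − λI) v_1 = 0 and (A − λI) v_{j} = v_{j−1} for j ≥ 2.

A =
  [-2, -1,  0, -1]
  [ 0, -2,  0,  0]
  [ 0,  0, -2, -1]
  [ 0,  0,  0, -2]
A Jordan chain for λ = -2 of length 2:
v_1 = (-1, 0, 0, 0)ᵀ
v_2 = (0, 1, 0, 0)ᵀ

Let N = A − (-2)·I. We want v_2 with N^2 v_2 = 0 but N^1 v_2 ≠ 0; then v_{j-1} := N · v_j for j = 2, …, 2.

Pick v_2 = (0, 1, 0, 0)ᵀ.
Then v_1 = N · v_2 = (-1, 0, 0, 0)ᵀ.

Sanity check: (A − (-2)·I) v_1 = (0, 0, 0, 0)ᵀ = 0. ✓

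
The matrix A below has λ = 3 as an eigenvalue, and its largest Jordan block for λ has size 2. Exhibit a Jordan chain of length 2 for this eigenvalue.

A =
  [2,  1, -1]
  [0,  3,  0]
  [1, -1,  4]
A Jordan chain for λ = 3 of length 2:
v_1 = (-1, 0, 1)ᵀ
v_2 = (1, 0, 0)ᵀ

Let N = A − (3)·I. We want v_2 with N^2 v_2 = 0 but N^1 v_2 ≠ 0; then v_{j-1} := N · v_j for j = 2, …, 2.

Pick v_2 = (1, 0, 0)ᵀ.
Then v_1 = N · v_2 = (-1, 0, 1)ᵀ.

Sanity check: (A − (3)·I) v_1 = (0, 0, 0)ᵀ = 0. ✓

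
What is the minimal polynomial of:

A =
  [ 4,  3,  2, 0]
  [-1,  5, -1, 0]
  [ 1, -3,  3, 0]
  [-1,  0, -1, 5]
x^3 - 12*x^2 + 45*x - 50

The characteristic polynomial is χ_A(x) = (x - 5)^3*(x - 2), so the eigenvalues are known. The minimal polynomial is
  m_A(x) = Π_λ (x − λ)^{k_λ}
where k_λ is the size of the *largest* Jordan block for λ (equivalently, the smallest k with (A − λI)^k v = 0 for every generalised eigenvector v of λ).

  λ = 2: largest Jordan block has size 1, contributing (x − 2)
  λ = 5: largest Jordan block has size 2, contributing (x − 5)^2

So m_A(x) = (x - 5)^2*(x - 2) = x^3 - 12*x^2 + 45*x - 50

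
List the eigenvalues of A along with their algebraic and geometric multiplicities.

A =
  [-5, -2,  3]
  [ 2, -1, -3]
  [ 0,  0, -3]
λ = -3: alg = 3, geom = 2

Step 1 — factor the characteristic polynomial to read off the algebraic multiplicities:
  χ_A(x) = (x + 3)^3

Step 2 — compute geometric multiplicities via the rank-nullity identity g(λ) = n − rank(A − λI):
  rank(A − (-3)·I) = 1, so dim ker(A − (-3)·I) = n − 1 = 2

Summary:
  λ = -3: algebraic multiplicity = 3, geometric multiplicity = 2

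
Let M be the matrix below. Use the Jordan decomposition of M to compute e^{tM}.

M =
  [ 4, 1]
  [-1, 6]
e^{tM} =
  [-t*exp(5*t) + exp(5*t), t*exp(5*t)]
  [-t*exp(5*t), t*exp(5*t) + exp(5*t)]

Strategy: write M = P · J · P⁻¹ where J is a Jordan canonical form, so e^{tM} = P · e^{tJ} · P⁻¹, and e^{tJ} can be computed block-by-block.

M has Jordan form
J =
  [5, 1]
  [0, 5]
(up to reordering of blocks).

Per-block formulas:
  For a 2×2 Jordan block J_2(5): exp(t · J_2(5)) = e^(5t)·(I + t·N), where N is the 2×2 nilpotent shift.

After assembling e^{tJ} and conjugating by P, we get:

e^{tM} =
  [-t*exp(5*t) + exp(5*t), t*exp(5*t)]
  [-t*exp(5*t), t*exp(5*t) + exp(5*t)]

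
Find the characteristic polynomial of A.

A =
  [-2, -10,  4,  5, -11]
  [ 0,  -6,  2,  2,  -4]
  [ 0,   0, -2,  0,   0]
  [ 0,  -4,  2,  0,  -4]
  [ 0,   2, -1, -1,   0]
x^5 + 10*x^4 + 40*x^3 + 80*x^2 + 80*x + 32

Expanding det(x·I − A) (e.g. by cofactor expansion or by noting that A is similar to its Jordan form J, which has the same characteristic polynomial as A) gives
  χ_A(x) = x^5 + 10*x^4 + 40*x^3 + 80*x^2 + 80*x + 32
which factors as (x + 2)^5. The eigenvalues (with algebraic multiplicities) are λ = -2 with multiplicity 5.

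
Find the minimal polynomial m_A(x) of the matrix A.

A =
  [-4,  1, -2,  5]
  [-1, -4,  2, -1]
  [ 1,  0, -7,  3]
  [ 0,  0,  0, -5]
x^3 + 15*x^2 + 75*x + 125

The characteristic polynomial is χ_A(x) = (x + 5)^4, so the eigenvalues are known. The minimal polynomial is
  m_A(x) = Π_λ (x − λ)^{k_λ}
where k_λ is the size of the *largest* Jordan block for λ (equivalently, the smallest k with (A − λI)^k v = 0 for every generalised eigenvector v of λ).

  λ = -5: largest Jordan block has size 3, contributing (x + 5)^3

So m_A(x) = (x + 5)^3 = x^3 + 15*x^2 + 75*x + 125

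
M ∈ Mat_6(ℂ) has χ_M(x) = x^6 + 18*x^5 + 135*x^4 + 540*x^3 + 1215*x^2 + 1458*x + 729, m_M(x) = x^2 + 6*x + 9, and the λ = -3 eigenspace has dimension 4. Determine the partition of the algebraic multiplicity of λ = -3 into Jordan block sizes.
Block sizes for λ = -3: [2, 2, 1, 1]

Step 1 — from the characteristic polynomial, algebraic multiplicity of λ = -3 is 6. From dim ker(M − (-3)·I) = 4, there are exactly 4 Jordan blocks for λ = -3.
Step 2 — from the minimal polynomial, the factor (x + 3)^2 tells us the largest block for λ = -3 has size 2.
Step 3 — with total size 6, 4 blocks, and largest block 2, the block sizes (in nonincreasing order) are [2, 2, 1, 1].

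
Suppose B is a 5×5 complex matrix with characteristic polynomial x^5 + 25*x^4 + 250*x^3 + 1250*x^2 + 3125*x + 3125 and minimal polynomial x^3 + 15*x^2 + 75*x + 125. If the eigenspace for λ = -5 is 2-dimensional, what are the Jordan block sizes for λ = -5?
Block sizes for λ = -5: [3, 2]

Step 1 — from the characteristic polynomial, algebraic multiplicity of λ = -5 is 5. From dim ker(B − (-5)·I) = 2, there are exactly 2 Jordan blocks for λ = -5.
Step 2 — from the minimal polynomial, the factor (x + 5)^3 tells us the largest block for λ = -5 has size 3.
Step 3 — with total size 5, 2 blocks, and largest block 3, the block sizes (in nonincreasing order) are [3, 2].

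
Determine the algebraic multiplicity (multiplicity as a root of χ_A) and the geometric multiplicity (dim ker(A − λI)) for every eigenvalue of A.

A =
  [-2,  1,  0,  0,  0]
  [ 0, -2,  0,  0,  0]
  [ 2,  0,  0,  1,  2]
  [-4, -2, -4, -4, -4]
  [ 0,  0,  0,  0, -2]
λ = -2: alg = 5, geom = 3

Step 1 — factor the characteristic polynomial to read off the algebraic multiplicities:
  χ_A(x) = (x + 2)^5

Step 2 — compute geometric multiplicities via the rank-nullity identity g(λ) = n − rank(A − λI):
  rank(A − (-2)·I) = 2, so dim ker(A − (-2)·I) = n − 2 = 3

Summary:
  λ = -2: algebraic multiplicity = 5, geometric multiplicity = 3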